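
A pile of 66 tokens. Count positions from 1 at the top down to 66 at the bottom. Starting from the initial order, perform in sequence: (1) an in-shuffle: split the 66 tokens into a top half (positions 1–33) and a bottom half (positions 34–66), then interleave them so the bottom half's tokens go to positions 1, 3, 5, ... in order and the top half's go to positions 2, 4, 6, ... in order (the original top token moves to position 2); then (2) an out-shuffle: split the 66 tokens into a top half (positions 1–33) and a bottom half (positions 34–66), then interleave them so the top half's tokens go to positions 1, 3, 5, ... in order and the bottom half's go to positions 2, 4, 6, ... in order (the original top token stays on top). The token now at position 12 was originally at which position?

Undo the operations in reverse order, starting from position 12:
  undo op 2 (out-shuffle, from bottom half): 12 ← 39
  undo op 1 (in-shuffle, from bottom half): 39 ← 53
So the token at position 12 came from original position 53.

53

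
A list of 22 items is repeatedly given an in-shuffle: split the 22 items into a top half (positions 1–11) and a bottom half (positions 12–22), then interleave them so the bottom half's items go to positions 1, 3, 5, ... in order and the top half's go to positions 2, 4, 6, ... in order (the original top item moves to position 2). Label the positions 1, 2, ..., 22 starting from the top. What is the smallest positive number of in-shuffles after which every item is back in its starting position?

The in-shuffle permutes the 22 positions with cycle lengths [11, 11].
Every item is home exactly when every cycle has completed a whole number of laps, i.e. after lcm(11) = 11 in-shuffles.

11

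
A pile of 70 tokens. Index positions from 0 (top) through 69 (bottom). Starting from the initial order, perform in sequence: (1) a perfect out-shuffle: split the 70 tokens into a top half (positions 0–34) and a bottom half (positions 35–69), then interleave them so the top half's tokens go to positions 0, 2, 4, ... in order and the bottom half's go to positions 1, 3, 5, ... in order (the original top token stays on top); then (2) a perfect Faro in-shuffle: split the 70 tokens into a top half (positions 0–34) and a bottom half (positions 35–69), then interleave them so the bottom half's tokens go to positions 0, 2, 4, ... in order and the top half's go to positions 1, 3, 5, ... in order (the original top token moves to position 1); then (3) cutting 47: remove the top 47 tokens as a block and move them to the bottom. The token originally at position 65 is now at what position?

Track the token from position 65 forward through each operation:
  after op 1 (out-shuffle): 65 → 61
  after op 2 (in-shuffle): 61 → 52
  after op 3 (cut 47): 52 → 5

5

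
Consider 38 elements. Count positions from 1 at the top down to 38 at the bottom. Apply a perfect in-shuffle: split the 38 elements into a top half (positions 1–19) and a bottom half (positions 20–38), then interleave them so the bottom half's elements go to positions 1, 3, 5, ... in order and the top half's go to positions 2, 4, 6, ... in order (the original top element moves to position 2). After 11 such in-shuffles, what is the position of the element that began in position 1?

Track the element's position through each in-shuffle:
1 → 2 → 4 → 8 → 16 → 32 → 25 → 11 → 22 → 5 → 10 → 20

20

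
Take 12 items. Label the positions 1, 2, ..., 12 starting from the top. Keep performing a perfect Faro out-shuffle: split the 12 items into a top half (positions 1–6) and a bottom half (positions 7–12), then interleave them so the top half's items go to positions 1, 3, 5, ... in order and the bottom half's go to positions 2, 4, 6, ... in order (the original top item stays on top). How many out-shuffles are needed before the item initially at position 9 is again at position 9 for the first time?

10

Follow position 9 under repeated out-shuffles:
9 → 6 → 11 → 10 → 8 → 4 → 7 → 2 → 3 → 5 → 9
It first returns after 10 out-shuffles.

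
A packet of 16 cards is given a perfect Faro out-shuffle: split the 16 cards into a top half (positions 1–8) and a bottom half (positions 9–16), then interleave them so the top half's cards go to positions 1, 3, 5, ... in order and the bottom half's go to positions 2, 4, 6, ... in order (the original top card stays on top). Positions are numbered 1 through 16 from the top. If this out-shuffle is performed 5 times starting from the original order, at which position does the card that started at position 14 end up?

Track the card's position through each out-shuffle:
14 → 12 → 8 → 15 → 14 → 12

12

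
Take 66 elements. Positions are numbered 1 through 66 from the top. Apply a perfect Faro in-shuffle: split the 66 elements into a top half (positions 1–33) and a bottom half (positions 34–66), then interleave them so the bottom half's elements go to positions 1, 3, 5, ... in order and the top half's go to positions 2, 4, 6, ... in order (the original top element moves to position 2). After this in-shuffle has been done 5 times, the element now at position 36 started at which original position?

Work backwards from position 36, undoing one in-shuffle at a time:
36 ← 18 ← 9 ← 38 ← 19 ← 43
So the element now at position 36 started at position 43.

43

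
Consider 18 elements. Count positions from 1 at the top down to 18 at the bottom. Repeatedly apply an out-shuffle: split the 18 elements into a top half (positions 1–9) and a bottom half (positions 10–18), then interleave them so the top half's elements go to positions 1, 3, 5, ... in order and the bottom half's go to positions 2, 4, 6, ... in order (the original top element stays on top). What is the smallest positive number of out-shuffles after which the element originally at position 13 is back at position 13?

8

Follow position 13 under repeated out-shuffles:
13 → 8 → 15 → 12 → 6 → 11 → 4 → 7 → 13
It first returns after 8 out-shuffles.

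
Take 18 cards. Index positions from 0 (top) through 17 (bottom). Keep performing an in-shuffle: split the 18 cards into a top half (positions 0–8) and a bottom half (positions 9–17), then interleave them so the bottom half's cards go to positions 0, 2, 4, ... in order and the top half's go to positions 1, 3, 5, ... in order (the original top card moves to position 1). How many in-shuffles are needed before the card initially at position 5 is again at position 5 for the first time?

18

Follow position 5 under repeated in-shuffles:
5 → 11 → 4 → 9 → 0 → 1 → 3 → 7 → 15 → 12 → 6 → 13 → 8 → 17 → 16 → 14 → 10 → 2 → 5
It first returns after 18 in-shuffles.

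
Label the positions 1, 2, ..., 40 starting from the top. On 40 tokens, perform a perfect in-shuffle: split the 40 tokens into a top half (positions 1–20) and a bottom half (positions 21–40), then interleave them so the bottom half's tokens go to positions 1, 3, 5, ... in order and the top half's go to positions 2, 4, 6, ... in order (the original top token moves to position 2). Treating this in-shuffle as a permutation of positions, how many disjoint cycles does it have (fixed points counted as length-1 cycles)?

2

Trace each unvisited position around until it returns:
(1 2 4 8 16 32 ... len 20) (3 6 12 24 7 14 ... len 20)
2 cycles in total.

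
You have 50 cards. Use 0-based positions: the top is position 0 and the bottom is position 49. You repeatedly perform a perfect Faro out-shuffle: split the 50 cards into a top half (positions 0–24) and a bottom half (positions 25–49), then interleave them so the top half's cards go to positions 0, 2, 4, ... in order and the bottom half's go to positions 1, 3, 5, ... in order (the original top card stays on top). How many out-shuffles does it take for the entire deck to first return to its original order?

21

The out-shuffle permutes the 50 positions with cycle lengths [1, 1, 3, 3, 21, 21].
Every card is home exactly when every cycle has completed a whole number of laps, i.e. after lcm(1, 3, 21) = 21 out-shuffles.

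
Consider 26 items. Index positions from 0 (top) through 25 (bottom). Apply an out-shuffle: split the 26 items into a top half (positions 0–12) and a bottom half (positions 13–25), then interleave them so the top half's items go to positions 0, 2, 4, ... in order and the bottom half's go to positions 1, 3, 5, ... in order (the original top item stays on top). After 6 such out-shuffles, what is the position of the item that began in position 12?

Track the item's position through each out-shuffle:
12 → 24 → 23 → 21 → 17 → 9 → 18

18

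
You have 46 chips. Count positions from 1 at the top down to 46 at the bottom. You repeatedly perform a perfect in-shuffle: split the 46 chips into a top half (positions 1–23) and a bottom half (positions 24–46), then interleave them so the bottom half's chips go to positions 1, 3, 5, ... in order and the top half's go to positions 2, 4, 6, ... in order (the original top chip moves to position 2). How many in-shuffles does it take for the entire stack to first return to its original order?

The in-shuffle permutes the 46 positions with cycle lengths [23, 23].
Every chip is home exactly when every cycle has completed a whole number of laps, i.e. after lcm(23) = 23 in-shuffles.

23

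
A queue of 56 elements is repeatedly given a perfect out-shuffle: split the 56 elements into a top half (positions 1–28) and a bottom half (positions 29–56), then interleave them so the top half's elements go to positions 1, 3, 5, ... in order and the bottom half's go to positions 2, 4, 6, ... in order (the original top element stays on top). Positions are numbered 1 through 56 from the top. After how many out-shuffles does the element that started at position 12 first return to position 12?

4

Follow position 12 under repeated out-shuffles:
12 → 23 → 45 → 34 → 12
It first returns after 4 out-shuffles.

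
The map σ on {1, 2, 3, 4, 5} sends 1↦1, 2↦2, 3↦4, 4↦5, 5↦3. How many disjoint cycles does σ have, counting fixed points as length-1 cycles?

Cycle decomposition: (1) (2) (3 4 5).
3 cycles.

3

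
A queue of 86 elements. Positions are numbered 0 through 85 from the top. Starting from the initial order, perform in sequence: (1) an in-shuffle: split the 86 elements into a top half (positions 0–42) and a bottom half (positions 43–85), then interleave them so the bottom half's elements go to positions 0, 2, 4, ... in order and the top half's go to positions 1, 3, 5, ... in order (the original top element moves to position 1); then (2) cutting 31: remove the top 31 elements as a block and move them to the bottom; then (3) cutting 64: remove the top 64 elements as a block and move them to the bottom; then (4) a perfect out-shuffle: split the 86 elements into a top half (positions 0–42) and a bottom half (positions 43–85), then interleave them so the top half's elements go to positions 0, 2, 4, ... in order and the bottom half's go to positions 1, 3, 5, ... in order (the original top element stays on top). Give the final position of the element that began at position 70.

Track the element from position 70 forward through each operation:
  after op 1 (in-shuffle): 70 → 54
  after op 2 (cut 31): 54 → 23
  after op 3 (cut 64): 23 → 45
  after op 4 (out-shuffle): 45 → 5

5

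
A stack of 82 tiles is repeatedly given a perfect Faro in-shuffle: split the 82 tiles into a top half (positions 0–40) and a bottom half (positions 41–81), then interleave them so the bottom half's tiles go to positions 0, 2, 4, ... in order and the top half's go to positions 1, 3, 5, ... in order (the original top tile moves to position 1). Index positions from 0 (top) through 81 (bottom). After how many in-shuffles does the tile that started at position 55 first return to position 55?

82

Follow position 55 under repeated in-shuffles:
55 → 28 → 57 → 32 → 65 → 48 → 14 → 29 → ... → 55 (length 82)
It first returns after 82 in-shuffles.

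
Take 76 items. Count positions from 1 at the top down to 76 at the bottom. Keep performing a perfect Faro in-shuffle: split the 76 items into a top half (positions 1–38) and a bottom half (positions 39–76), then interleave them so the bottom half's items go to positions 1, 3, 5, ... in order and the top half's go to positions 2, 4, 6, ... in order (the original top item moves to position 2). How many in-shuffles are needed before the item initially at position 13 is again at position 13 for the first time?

30

Follow position 13 under repeated in-shuffles:
13 → 26 → 52 → 27 → 54 → 31 → 62 → 47 → ... → 13 (length 30)
It first returns after 30 in-shuffles.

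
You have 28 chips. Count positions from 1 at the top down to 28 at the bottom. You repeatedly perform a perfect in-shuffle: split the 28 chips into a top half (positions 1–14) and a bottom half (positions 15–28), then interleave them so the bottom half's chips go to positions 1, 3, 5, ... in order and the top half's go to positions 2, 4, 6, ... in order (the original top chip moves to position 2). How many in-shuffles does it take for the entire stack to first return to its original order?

28

The in-shuffle permutes the 28 positions with cycle lengths [28].
Every chip is home exactly when every cycle has completed a whole number of laps, i.e. after lcm(28) = 28 in-shuffles.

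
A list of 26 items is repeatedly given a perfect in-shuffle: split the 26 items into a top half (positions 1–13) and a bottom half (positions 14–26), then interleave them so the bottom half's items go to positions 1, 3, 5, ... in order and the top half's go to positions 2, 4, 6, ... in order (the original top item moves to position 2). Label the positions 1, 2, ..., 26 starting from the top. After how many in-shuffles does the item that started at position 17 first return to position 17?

Follow position 17 under repeated in-shuffles:
17 → 7 → 14 → 1 → 2 → 4 → 8 → 16 → 5 → 10 → 20 → 13 → 26 → 25 → 23 → 19 → 11 → 22 → 17
It first returns after 18 in-shuffles.

18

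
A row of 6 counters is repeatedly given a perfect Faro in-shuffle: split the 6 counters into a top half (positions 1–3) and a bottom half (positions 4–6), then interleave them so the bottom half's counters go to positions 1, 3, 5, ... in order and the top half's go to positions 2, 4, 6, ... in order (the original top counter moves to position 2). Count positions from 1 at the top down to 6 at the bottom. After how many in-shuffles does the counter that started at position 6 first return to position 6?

3

Follow position 6 under repeated in-shuffles:
6 → 5 → 3 → 6
It first returns after 3 in-shuffles.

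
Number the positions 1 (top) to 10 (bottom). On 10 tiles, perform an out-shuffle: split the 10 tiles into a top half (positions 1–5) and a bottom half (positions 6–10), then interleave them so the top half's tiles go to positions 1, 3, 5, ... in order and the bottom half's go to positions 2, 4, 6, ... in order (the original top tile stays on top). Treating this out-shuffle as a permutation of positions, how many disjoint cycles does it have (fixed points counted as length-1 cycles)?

Trace each unvisited position around until it returns:
(1) (2 3 5 9 8 6) (4 7) (10)
4 cycles in total.

4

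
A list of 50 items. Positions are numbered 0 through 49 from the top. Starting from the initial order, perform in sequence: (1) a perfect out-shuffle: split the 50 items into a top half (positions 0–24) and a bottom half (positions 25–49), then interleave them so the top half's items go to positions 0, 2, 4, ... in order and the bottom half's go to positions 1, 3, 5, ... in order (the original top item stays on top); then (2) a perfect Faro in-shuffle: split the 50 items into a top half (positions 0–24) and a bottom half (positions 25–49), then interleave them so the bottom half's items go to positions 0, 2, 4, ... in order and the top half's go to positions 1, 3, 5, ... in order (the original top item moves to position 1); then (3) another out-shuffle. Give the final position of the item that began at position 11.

Track the item from position 11 forward through each operation:
  after op 1 (out-shuffle): 11 → 22
  after op 2 (in-shuffle): 22 → 45
  after op 3 (out-shuffle): 45 → 41

41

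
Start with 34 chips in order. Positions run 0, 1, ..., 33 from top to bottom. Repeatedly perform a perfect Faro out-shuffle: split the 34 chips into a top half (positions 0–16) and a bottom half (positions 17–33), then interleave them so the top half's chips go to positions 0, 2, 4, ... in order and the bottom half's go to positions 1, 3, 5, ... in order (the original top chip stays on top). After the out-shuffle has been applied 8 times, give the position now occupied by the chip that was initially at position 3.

Track the chip's position through each out-shuffle:
3 → 6 → 12 → 24 → 15 → 30 → 27 → 21 → 9

9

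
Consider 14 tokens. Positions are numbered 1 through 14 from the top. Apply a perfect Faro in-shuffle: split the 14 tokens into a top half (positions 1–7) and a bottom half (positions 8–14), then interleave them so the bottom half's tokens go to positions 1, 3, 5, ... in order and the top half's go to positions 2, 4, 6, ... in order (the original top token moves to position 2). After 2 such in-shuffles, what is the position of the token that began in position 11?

14

Track the token's position through each in-shuffle:
11 → 7 → 14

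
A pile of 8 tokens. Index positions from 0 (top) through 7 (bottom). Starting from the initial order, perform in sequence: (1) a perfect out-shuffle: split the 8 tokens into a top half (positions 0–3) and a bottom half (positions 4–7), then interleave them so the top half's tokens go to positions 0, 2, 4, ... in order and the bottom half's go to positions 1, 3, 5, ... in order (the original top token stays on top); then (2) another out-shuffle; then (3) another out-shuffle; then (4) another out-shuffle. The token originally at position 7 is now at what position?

Track the token from position 7 forward through each operation:
  after op 1 (out-shuffle): 7 → 7
  after op 2 (out-shuffle): 7 → 7
  after op 3 (out-shuffle): 7 → 7
  after op 4 (out-shuffle): 7 → 7

7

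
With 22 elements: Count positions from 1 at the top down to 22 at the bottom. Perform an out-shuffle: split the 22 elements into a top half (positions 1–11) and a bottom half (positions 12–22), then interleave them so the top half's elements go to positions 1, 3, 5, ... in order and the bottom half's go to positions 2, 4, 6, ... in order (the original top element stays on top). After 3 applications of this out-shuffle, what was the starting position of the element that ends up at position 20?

Work backwards from position 20, undoing one out-shuffle at a time:
20 ← 21 ← 11 ← 6
So the element now at position 20 started at position 6.

6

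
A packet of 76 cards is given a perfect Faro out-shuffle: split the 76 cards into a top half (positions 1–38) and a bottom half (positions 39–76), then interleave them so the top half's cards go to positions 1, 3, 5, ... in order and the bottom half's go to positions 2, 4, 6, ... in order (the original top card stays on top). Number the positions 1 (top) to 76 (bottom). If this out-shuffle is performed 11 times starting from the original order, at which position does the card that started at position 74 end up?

Track the card's position through each out-shuffle:
74 → 72 → 68 → 60 → 44 → 12 → 23 → 45 → 14 → 27 → 53 → 30

30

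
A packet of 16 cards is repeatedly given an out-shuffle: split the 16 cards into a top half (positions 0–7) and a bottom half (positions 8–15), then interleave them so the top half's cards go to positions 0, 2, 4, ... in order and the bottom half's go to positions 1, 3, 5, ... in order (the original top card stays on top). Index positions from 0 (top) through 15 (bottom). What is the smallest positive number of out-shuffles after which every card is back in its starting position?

4

The out-shuffle permutes the 16 positions with cycle lengths [1, 1, 2, 4, 4, 4].
Every card is home exactly when every cycle has completed a whole number of laps, i.e. after lcm(1, 2, 4) = 4 out-shuffles.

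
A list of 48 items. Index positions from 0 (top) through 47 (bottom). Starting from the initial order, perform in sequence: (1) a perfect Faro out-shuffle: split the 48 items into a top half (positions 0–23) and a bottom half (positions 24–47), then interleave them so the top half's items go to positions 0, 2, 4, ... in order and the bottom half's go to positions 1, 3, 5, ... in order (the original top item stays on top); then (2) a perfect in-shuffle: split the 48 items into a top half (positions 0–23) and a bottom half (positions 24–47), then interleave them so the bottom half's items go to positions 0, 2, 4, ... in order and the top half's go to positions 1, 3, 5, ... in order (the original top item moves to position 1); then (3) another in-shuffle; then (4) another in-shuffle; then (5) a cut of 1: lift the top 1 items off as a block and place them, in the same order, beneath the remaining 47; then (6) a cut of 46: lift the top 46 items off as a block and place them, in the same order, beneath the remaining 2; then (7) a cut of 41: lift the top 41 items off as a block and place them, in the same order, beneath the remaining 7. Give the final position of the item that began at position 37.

Track the item from position 37 forward through each operation:
  after op 1 (out-shuffle): 37 → 27
  after op 2 (in-shuffle): 27 → 6
  after op 3 (in-shuffle): 6 → 13
  after op 4 (in-shuffle): 13 → 27
  after op 5 (cut 1): 27 → 26
  after op 6 (cut 46): 26 → 28
  after op 7 (cut 41): 28 → 35

35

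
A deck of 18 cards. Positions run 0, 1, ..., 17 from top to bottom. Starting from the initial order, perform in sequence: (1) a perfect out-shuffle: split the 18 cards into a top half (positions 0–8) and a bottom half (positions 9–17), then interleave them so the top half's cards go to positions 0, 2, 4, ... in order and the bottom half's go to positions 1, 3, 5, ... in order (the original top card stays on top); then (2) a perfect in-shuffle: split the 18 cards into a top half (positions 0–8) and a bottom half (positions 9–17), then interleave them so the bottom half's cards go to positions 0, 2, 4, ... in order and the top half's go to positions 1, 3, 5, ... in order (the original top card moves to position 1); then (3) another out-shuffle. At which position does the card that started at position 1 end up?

Track the card from position 1 forward through each operation:
  after op 1 (out-shuffle): 1 → 2
  after op 2 (in-shuffle): 2 → 5
  after op 3 (out-shuffle): 5 → 10

10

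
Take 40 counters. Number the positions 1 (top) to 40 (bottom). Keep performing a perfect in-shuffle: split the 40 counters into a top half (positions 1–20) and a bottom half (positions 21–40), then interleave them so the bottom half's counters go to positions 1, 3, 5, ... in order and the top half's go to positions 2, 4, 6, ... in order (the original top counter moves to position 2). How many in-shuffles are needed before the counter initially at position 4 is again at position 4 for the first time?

20

Follow position 4 under repeated in-shuffles:
4 → 8 → 16 → 32 → 23 → 5 → 10 → 20 → 40 → 39 → 37 → 33 → 25 → 9 → 18 → 36 → 31 → 21 → 1 → 2 → 4
It first returns after 20 in-shuffles.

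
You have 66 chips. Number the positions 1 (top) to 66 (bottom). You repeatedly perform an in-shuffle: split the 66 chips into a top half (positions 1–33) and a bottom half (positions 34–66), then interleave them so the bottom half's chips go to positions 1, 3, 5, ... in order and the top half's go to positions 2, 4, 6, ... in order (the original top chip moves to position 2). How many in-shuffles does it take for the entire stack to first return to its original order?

66

The in-shuffle permutes the 66 positions with cycle lengths [66].
Every chip is home exactly when every cycle has completed a whole number of laps, i.e. after lcm(66) = 66 in-shuffles.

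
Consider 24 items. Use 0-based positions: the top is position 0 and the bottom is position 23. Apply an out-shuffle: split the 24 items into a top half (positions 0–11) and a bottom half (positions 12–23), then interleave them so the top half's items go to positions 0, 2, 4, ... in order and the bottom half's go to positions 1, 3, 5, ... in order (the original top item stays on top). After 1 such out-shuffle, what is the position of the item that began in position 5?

10

Track the item's position through each out-shuffle:
5 → 10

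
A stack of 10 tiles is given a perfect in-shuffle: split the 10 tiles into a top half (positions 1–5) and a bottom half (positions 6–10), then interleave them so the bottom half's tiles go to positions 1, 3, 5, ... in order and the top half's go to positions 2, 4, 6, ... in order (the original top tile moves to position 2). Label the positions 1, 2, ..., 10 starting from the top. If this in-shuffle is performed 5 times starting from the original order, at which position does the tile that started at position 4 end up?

Track the tile's position through each in-shuffle:
4 → 8 → 5 → 10 → 9 → 7

7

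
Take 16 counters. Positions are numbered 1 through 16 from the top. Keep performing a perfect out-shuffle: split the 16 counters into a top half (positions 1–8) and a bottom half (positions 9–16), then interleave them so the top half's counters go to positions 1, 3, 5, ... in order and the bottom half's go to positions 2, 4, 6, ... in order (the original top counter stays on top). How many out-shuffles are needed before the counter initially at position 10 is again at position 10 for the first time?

4

Follow position 10 under repeated out-shuffles:
10 → 4 → 7 → 13 → 10
It first returns after 4 out-shuffles.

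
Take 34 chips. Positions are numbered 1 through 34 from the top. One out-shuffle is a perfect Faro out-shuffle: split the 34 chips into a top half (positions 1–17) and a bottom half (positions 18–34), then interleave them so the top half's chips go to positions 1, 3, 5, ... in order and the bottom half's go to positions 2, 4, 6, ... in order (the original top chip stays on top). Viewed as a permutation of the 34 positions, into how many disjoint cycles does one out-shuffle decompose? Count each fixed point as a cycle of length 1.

Trace each unvisited position around until it returns:
(1) (2 3 5 9 17 33 32 30 26 18) (4 7 13 25 16 31 28 22 10 19) (6 11 21 8 15 29 24 14 27 20) (12 23) (34)
6 cycles in total.

6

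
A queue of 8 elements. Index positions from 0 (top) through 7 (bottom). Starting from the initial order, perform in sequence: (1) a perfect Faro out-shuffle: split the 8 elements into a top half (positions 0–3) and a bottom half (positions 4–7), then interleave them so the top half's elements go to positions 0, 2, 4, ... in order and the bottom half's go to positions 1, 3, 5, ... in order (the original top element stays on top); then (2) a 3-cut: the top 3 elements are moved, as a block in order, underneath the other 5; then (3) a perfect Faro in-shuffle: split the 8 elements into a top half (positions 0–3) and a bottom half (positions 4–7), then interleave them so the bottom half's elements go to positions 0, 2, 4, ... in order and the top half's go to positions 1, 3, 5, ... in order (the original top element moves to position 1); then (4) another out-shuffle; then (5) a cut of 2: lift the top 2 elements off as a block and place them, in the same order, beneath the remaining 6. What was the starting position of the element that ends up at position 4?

Undo the operations in reverse order, starting from position 4:
  undo op 5 (cut 2): 4 ← 6
  undo op 4 (out-shuffle, from top half): 6 ← 3
  undo op 3 (in-shuffle, from top half): 3 ← 1
  undo op 2 (cut 3): 1 ← 4
  undo op 1 (out-shuffle, from top half): 4 ← 2
So the element at position 4 came from original position 2.

2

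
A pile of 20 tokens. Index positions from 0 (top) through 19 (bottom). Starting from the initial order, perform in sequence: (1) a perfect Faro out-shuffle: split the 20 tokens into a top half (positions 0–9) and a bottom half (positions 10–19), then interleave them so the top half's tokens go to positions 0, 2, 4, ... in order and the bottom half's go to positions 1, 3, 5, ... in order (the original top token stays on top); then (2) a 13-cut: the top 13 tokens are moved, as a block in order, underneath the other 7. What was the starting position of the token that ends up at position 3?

Undo the operations in reverse order, starting from position 3:
  undo op 2 (cut 13): 3 ← 16
  undo op 1 (out-shuffle, from top half): 16 ← 8
So the token at position 3 came from original position 8.

8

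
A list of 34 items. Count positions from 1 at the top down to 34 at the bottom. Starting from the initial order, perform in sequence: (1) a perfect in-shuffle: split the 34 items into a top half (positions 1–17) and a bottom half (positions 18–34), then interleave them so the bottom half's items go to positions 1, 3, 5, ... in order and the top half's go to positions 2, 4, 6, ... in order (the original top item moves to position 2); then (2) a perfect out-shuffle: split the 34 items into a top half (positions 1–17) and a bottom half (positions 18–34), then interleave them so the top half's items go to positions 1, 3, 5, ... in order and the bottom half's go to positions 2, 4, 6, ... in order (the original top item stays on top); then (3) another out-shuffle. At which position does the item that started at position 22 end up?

Track the item from position 22 forward through each operation:
  after op 1 (in-shuffle): 22 → 9
  after op 2 (out-shuffle): 9 → 17
  after op 3 (out-shuffle): 17 → 33

33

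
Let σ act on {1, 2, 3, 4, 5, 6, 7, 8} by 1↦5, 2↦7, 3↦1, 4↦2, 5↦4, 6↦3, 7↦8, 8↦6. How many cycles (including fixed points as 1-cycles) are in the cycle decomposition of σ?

1

Cycle decomposition: (1 5 4 2 7 8 6 3).
1 cycle.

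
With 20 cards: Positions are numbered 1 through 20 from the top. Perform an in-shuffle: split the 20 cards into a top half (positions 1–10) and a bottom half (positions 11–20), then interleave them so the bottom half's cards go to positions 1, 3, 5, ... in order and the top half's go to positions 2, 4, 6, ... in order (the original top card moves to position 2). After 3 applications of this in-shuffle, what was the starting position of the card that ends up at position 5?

Work backwards from position 5, undoing one in-shuffle at a time:
5 ← 13 ← 17 ← 19
So the card now at position 5 started at position 19.

19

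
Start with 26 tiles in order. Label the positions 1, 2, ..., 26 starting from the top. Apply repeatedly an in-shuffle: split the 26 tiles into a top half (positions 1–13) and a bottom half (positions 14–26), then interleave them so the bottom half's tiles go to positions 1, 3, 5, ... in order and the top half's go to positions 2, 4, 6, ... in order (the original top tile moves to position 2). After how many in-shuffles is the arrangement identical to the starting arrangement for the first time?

The in-shuffle permutes the 26 positions with cycle lengths [2, 6, 18].
Every tile is home exactly when every cycle has completed a whole number of laps, i.e. after lcm(2, 6, 18) = 18 in-shuffles.

18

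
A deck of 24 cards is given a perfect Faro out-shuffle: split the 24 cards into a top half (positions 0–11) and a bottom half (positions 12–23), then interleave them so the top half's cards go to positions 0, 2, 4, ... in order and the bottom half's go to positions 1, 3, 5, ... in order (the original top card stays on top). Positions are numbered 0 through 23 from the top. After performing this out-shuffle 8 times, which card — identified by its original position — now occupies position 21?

7

Work backwards from position 21, undoing one out-shuffle at a time:
21 ← 22 ← 11 ← 17 ← 20 ← 10 ← 5 ← 14 ← 7
So the card now at position 21 started at position 7.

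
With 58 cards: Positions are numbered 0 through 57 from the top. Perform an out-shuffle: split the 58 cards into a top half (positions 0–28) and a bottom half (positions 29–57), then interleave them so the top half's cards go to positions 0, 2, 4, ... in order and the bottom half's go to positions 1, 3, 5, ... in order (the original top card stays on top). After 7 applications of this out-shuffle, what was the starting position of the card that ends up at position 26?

10

Work backwards from position 26, undoing one out-shuffle at a time:
26 ← 13 ← 35 ← 46 ← 23 ← 40 ← 20 ← 10
So the card now at position 26 started at position 10.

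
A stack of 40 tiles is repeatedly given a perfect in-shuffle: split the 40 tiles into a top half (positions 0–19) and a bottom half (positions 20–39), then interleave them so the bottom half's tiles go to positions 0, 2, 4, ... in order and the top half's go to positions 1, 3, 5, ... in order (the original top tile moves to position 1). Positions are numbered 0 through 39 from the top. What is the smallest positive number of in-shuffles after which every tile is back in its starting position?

20

The in-shuffle permutes the 40 positions with cycle lengths [20, 20].
Every tile is home exactly when every cycle has completed a whole number of laps, i.e. after lcm(20) = 20 in-shuffles.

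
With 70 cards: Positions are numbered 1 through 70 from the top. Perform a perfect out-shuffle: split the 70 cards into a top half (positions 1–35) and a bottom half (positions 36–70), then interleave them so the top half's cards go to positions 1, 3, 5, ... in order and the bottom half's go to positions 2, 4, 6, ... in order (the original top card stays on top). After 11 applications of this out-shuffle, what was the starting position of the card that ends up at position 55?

Work backwards from position 55, undoing one out-shuffle at a time:
55 ← 28 ← 49 ← 25 ← 13 ← 7 ← 4 ← 37 ← 19 ← 10 ← 40 ← 55
So the card now at position 55 started at position 55.

55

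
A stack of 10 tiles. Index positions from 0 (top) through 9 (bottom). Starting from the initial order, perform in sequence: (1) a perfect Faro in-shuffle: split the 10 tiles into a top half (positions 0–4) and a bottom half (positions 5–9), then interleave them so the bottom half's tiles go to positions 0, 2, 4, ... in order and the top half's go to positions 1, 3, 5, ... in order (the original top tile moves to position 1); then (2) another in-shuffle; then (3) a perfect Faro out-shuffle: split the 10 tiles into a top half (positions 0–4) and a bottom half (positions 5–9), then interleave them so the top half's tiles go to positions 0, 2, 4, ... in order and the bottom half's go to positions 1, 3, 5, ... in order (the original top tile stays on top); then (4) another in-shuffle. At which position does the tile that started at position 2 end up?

Track the tile from position 2 forward through each operation:
  after op 1 (in-shuffle): 2 → 5
  after op 2 (in-shuffle): 5 → 0
  after op 3 (out-shuffle): 0 → 0
  after op 4 (in-shuffle): 0 → 1

1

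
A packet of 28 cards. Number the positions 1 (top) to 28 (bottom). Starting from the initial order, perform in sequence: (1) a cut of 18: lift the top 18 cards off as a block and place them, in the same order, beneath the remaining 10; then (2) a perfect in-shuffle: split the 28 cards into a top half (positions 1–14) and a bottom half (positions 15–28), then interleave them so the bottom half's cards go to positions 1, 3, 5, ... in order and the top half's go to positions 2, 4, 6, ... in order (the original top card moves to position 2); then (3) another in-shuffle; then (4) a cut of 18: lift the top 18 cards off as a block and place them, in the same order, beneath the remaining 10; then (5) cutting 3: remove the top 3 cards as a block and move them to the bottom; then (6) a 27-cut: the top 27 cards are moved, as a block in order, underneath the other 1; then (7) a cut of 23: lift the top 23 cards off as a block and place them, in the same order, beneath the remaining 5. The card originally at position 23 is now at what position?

Track the card from position 23 forward through each operation:
  after op 1 (cut 18): 23 → 5
  after op 2 (in-shuffle): 5 → 10
  after op 3 (in-shuffle): 10 → 20
  after op 4 (cut 18): 20 → 2
  after op 5 (cut 3): 2 → 27
  after op 6 (cut 27): 27 → 28
  after op 7 (cut 23): 28 → 5

5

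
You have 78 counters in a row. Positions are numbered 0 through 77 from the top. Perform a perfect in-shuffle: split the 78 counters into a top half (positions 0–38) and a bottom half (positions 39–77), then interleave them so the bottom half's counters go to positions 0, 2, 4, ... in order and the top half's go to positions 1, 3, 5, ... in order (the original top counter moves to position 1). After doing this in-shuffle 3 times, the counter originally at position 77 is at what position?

Track the counter's position through each in-shuffle:
77 → 76 → 74 → 70

70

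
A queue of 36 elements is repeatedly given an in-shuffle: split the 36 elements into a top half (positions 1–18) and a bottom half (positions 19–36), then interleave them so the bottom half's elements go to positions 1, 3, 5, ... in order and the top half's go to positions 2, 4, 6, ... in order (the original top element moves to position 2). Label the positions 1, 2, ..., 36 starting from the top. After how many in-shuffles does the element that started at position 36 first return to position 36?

36

Follow position 36 under repeated in-shuffles:
36 → 35 → 33 → 29 → 21 → 5 → 10 → 20 → ... → 36 (length 36)
It first returns after 36 in-shuffles.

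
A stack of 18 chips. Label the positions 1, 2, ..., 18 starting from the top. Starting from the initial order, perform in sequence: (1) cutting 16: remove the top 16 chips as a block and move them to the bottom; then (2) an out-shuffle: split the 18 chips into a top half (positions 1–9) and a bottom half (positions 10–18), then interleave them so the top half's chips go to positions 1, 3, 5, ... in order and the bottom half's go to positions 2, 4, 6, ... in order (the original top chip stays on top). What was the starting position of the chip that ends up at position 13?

5

Undo the operations in reverse order, starting from position 13:
  undo op 2 (out-shuffle, from top half): 13 ← 7
  undo op 1 (cut 16): 7 ← 5
So the chip at position 13 came from original position 5.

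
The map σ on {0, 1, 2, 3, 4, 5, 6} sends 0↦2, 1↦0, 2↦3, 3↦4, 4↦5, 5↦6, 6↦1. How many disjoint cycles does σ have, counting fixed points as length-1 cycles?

1

Cycle decomposition: (0 2 3 4 5 6 1).
1 cycle.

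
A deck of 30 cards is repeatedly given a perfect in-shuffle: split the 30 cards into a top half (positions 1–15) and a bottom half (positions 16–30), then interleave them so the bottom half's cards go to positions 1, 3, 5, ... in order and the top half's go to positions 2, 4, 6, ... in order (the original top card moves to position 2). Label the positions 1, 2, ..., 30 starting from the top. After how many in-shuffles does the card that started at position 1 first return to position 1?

Follow position 1 under repeated in-shuffles:
1 → 2 → 4 → 8 → 16 → 1
It first returns after 5 in-shuffles.

5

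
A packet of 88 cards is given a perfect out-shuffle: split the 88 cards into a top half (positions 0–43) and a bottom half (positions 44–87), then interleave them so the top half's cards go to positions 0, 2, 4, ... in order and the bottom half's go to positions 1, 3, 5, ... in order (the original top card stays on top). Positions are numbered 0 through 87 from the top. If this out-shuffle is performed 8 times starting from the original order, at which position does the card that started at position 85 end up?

Track the card's position through each out-shuffle:
85 → 83 → 79 → 71 → 55 → 23 → 46 → 5 → 10

10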